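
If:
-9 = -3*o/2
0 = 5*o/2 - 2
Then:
No Solution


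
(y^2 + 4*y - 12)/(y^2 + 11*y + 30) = (y - 2)/(y + 5)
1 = 1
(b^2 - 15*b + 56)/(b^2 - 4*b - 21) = (b - 8)/(b + 3)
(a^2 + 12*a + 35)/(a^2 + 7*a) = (a + 5)/a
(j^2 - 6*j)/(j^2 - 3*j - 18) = j/(j + 3)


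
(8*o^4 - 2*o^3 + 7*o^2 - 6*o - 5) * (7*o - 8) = 56*o^5 - 78*o^4 + 65*o^3 - 98*o^2 + 13*o + 40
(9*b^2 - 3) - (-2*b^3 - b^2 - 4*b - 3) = 2*b^3 + 10*b^2 + 4*b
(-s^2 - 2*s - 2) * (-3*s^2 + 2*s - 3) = 3*s^4 + 4*s^3 + 5*s^2 + 2*s + 6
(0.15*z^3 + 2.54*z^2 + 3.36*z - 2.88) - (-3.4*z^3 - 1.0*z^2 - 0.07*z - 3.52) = 3.55*z^3 + 3.54*z^2 + 3.43*z + 0.64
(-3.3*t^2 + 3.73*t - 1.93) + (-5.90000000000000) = -3.3*t^2 + 3.73*t - 7.83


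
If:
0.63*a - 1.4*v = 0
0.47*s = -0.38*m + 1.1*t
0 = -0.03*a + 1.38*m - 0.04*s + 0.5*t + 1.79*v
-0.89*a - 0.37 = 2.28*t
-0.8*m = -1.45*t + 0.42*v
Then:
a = -0.67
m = 0.34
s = -0.04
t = 0.10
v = -0.30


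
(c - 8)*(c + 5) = c^2 - 3*c - 40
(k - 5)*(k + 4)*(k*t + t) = k^3*t - 21*k*t - 20*t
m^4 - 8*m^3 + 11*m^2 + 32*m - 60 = (m - 5)*(m - 3)*(m - 2)*(m + 2)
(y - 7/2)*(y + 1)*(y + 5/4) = y^3 - 5*y^2/4 - 53*y/8 - 35/8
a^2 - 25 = (a - 5)*(a + 5)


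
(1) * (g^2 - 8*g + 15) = g^2 - 8*g + 15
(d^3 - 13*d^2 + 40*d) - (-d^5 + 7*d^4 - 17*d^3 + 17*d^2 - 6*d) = d^5 - 7*d^4 + 18*d^3 - 30*d^2 + 46*d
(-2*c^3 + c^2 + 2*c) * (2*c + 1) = -4*c^4 + 5*c^2 + 2*c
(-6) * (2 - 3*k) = 18*k - 12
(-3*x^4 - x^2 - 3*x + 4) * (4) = -12*x^4 - 4*x^2 - 12*x + 16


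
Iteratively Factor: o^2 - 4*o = (o - 4)*(o)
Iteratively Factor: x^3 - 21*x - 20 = (x + 4)*(x^2 - 4*x - 5) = (x - 5)*(x + 4)*(x + 1)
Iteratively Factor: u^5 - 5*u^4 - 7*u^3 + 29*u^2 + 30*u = (u + 1)*(u^4 - 6*u^3 - u^2 + 30*u) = (u - 3)*(u + 1)*(u^3 - 3*u^2 - 10*u) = (u - 5)*(u - 3)*(u + 1)*(u^2 + 2*u) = u*(u - 5)*(u - 3)*(u + 1)*(u + 2)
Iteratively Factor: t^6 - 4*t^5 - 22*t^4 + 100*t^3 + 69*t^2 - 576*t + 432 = (t + 3)*(t^5 - 7*t^4 - t^3 + 103*t^2 - 240*t + 144) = (t - 3)*(t + 3)*(t^4 - 4*t^3 - 13*t^2 + 64*t - 48) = (t - 3)^2*(t + 3)*(t^3 - t^2 - 16*t + 16) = (t - 4)*(t - 3)^2*(t + 3)*(t^2 + 3*t - 4) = (t - 4)*(t - 3)^2*(t + 3)*(t + 4)*(t - 1)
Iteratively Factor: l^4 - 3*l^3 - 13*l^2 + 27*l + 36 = (l + 1)*(l^3 - 4*l^2 - 9*l + 36) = (l - 4)*(l + 1)*(l^2 - 9) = (l - 4)*(l + 1)*(l + 3)*(l - 3)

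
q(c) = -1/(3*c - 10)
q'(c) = 3/(3*c - 10)^2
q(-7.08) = 0.03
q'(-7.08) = 0.00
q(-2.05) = 0.06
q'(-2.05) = 0.01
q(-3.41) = 0.05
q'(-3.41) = 0.01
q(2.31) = 0.33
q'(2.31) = 0.32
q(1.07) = 0.15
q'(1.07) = 0.07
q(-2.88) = 0.05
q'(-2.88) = 0.01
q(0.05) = 0.10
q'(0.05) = 0.03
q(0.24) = 0.11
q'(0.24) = 0.03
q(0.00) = 0.10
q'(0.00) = 0.03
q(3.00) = 1.00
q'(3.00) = 3.00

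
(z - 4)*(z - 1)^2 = z^3 - 6*z^2 + 9*z - 4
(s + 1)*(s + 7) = s^2 + 8*s + 7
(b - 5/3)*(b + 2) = b^2 + b/3 - 10/3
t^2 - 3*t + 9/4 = (t - 3/2)^2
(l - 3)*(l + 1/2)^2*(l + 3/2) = l^4 - l^3/2 - 23*l^2/4 - 39*l/8 - 9/8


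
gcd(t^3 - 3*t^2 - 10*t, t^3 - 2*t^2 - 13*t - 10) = t^2 - 3*t - 10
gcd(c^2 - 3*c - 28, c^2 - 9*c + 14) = c - 7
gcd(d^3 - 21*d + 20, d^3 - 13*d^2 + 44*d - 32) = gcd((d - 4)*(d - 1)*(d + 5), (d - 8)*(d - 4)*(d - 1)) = d^2 - 5*d + 4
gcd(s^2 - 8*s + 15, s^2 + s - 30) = s - 5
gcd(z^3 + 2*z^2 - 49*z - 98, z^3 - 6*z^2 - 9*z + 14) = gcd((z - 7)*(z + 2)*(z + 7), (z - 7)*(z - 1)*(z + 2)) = z^2 - 5*z - 14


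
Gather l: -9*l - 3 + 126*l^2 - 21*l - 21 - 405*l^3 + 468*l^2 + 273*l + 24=-405*l^3 + 594*l^2 + 243*l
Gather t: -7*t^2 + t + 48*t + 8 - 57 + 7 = -7*t^2 + 49*t - 42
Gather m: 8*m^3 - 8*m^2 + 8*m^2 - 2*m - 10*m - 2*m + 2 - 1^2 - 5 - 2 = 8*m^3 - 14*m - 6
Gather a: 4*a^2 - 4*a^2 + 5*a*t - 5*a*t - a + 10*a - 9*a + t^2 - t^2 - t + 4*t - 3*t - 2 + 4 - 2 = 0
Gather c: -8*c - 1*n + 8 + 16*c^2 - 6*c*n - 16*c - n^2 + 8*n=16*c^2 + c*(-6*n - 24) - n^2 + 7*n + 8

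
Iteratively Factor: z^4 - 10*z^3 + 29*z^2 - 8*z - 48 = (z - 3)*(z^3 - 7*z^2 + 8*z + 16) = (z - 4)*(z - 3)*(z^2 - 3*z - 4) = (z - 4)*(z - 3)*(z + 1)*(z - 4)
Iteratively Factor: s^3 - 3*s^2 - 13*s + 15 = (s - 5)*(s^2 + 2*s - 3) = (s - 5)*(s + 3)*(s - 1)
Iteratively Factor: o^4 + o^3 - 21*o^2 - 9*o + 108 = (o - 3)*(o^3 + 4*o^2 - 9*o - 36) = (o - 3)*(o + 3)*(o^2 + o - 12) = (o - 3)*(o + 3)*(o + 4)*(o - 3)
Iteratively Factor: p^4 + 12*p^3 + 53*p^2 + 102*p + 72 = (p + 4)*(p^3 + 8*p^2 + 21*p + 18) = (p + 3)*(p + 4)*(p^2 + 5*p + 6) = (p + 2)*(p + 3)*(p + 4)*(p + 3)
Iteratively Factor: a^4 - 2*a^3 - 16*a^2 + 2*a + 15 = (a + 3)*(a^3 - 5*a^2 - a + 5) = (a - 5)*(a + 3)*(a^2 - 1) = (a - 5)*(a - 1)*(a + 3)*(a + 1)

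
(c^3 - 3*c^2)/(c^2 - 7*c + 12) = c^2/(c - 4)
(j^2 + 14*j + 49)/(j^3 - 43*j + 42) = (j + 7)/(j^2 - 7*j + 6)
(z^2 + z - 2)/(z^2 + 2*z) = (z - 1)/z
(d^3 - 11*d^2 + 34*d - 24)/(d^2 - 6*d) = d - 5 + 4/d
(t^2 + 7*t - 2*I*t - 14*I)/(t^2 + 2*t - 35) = (t - 2*I)/(t - 5)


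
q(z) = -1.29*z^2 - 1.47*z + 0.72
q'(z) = -2.58*z - 1.47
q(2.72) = -12.82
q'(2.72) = -8.49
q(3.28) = -17.98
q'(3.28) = -9.93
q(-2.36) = -3.00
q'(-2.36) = 4.62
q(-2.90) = -5.87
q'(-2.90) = 6.01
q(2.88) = -14.21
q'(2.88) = -8.90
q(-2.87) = -5.69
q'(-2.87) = 5.93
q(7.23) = -77.34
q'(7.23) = -20.12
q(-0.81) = 1.06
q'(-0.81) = 0.62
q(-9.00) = -90.54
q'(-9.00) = 21.75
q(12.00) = -202.68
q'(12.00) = -32.43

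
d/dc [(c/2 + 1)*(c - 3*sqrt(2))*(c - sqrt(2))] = 3*c^2/2 - 4*sqrt(2)*c + 2*c - 4*sqrt(2) + 3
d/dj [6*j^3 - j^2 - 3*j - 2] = 18*j^2 - 2*j - 3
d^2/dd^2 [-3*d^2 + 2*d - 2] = -6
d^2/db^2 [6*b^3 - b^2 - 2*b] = 36*b - 2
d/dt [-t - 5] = -1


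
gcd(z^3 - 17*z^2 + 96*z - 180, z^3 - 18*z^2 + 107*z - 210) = z^2 - 11*z + 30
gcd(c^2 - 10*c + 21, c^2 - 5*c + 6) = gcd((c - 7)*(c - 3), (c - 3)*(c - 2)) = c - 3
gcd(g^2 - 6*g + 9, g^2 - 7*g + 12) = g - 3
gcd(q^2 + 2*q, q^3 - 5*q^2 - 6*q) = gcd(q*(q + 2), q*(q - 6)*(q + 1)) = q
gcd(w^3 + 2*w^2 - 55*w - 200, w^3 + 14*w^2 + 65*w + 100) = w^2 + 10*w + 25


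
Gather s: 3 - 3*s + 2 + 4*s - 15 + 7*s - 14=8*s - 24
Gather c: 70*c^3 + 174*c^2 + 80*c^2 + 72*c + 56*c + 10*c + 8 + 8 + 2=70*c^3 + 254*c^2 + 138*c + 18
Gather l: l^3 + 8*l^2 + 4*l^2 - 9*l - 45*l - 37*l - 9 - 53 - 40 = l^3 + 12*l^2 - 91*l - 102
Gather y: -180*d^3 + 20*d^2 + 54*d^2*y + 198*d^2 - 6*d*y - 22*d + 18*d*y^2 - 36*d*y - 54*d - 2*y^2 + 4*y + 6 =-180*d^3 + 218*d^2 - 76*d + y^2*(18*d - 2) + y*(54*d^2 - 42*d + 4) + 6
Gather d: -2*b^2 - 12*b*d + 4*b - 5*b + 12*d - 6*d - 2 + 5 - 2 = -2*b^2 - b + d*(6 - 12*b) + 1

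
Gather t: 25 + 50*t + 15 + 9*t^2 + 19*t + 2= 9*t^2 + 69*t + 42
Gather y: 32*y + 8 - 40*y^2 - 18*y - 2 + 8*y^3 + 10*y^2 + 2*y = 8*y^3 - 30*y^2 + 16*y + 6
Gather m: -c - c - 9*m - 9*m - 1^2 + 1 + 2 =-2*c - 18*m + 2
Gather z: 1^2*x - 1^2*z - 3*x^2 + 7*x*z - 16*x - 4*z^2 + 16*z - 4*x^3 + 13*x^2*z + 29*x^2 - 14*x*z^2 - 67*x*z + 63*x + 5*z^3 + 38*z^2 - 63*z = -4*x^3 + 26*x^2 + 48*x + 5*z^3 + z^2*(34 - 14*x) + z*(13*x^2 - 60*x - 48)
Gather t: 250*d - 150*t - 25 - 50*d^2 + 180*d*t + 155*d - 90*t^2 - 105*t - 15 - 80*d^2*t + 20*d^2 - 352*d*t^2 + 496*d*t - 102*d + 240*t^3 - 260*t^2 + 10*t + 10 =-30*d^2 + 303*d + 240*t^3 + t^2*(-352*d - 350) + t*(-80*d^2 + 676*d - 245) - 30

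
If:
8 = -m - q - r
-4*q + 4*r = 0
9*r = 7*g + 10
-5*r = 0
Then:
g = -10/7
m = -8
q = 0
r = 0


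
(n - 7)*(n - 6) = n^2 - 13*n + 42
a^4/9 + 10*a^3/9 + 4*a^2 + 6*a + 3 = (a/3 + 1)^2*(a + 1)*(a + 3)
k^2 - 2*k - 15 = (k - 5)*(k + 3)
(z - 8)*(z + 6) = z^2 - 2*z - 48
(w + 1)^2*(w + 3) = w^3 + 5*w^2 + 7*w + 3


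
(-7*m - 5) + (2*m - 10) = -5*m - 15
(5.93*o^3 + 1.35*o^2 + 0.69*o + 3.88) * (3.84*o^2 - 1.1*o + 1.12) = 22.7712*o^5 - 1.339*o^4 + 7.8062*o^3 + 15.6522*o^2 - 3.4952*o + 4.3456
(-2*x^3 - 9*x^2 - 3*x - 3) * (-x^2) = 2*x^5 + 9*x^4 + 3*x^3 + 3*x^2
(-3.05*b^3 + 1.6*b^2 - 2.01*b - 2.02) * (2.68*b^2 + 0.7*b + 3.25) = -8.174*b^5 + 2.153*b^4 - 14.1793*b^3 - 1.6206*b^2 - 7.9465*b - 6.565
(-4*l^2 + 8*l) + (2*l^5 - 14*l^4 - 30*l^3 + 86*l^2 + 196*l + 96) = 2*l^5 - 14*l^4 - 30*l^3 + 82*l^2 + 204*l + 96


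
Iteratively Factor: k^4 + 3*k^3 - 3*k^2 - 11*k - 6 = (k + 1)*(k^3 + 2*k^2 - 5*k - 6) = (k + 1)^2*(k^2 + k - 6) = (k + 1)^2*(k + 3)*(k - 2)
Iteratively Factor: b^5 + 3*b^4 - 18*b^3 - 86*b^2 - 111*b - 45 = (b + 1)*(b^4 + 2*b^3 - 20*b^2 - 66*b - 45) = (b - 5)*(b + 1)*(b^3 + 7*b^2 + 15*b + 9) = (b - 5)*(b + 1)^2*(b^2 + 6*b + 9) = (b - 5)*(b + 1)^2*(b + 3)*(b + 3)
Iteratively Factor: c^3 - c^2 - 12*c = (c + 3)*(c^2 - 4*c) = (c - 4)*(c + 3)*(c)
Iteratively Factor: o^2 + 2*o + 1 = (o + 1)*(o + 1)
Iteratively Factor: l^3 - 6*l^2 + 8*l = (l - 4)*(l^2 - 2*l) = l*(l - 4)*(l - 2)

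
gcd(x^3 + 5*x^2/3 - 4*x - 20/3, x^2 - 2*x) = x - 2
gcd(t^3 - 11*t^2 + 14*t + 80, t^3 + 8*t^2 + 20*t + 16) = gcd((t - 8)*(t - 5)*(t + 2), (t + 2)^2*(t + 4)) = t + 2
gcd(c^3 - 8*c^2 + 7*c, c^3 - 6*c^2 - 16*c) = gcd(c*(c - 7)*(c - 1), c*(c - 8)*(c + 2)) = c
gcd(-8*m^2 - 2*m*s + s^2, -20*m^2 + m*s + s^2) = -4*m + s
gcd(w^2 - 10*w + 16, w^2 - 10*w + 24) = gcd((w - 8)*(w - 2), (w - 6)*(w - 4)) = 1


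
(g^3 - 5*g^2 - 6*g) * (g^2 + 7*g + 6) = g^5 + 2*g^4 - 35*g^3 - 72*g^2 - 36*g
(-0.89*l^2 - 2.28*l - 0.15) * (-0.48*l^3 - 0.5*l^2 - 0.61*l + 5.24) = 0.4272*l^5 + 1.5394*l^4 + 1.7549*l^3 - 3.1978*l^2 - 11.8557*l - 0.786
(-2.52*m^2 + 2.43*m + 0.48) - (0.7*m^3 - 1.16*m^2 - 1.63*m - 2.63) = -0.7*m^3 - 1.36*m^2 + 4.06*m + 3.11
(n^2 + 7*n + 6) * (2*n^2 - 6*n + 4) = 2*n^4 + 8*n^3 - 26*n^2 - 8*n + 24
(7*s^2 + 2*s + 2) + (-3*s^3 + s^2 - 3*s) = -3*s^3 + 8*s^2 - s + 2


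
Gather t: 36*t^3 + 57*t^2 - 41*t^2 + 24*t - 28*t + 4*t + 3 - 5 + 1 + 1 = 36*t^3 + 16*t^2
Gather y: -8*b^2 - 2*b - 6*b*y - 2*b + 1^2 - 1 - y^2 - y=-8*b^2 - 4*b - y^2 + y*(-6*b - 1)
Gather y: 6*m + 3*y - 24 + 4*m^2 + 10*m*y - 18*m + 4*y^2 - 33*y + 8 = 4*m^2 - 12*m + 4*y^2 + y*(10*m - 30) - 16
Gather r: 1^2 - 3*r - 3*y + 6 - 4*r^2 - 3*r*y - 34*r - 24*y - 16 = -4*r^2 + r*(-3*y - 37) - 27*y - 9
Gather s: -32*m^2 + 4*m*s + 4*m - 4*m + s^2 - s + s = -32*m^2 + 4*m*s + s^2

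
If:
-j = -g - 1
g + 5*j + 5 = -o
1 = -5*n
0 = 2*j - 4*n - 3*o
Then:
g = -41/25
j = -16/25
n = -1/5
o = -4/25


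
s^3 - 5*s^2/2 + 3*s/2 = s*(s - 3/2)*(s - 1)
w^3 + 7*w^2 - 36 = (w - 2)*(w + 3)*(w + 6)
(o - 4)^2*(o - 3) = o^3 - 11*o^2 + 40*o - 48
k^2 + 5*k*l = k*(k + 5*l)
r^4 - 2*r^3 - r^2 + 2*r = r*(r - 2)*(r - 1)*(r + 1)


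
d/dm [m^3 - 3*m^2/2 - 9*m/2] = 3*m^2 - 3*m - 9/2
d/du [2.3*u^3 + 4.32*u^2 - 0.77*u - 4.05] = 6.9*u^2 + 8.64*u - 0.77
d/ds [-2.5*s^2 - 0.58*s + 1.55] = -5.0*s - 0.58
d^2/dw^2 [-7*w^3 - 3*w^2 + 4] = -42*w - 6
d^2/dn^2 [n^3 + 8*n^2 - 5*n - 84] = 6*n + 16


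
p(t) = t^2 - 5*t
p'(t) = 2*t - 5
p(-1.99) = 13.91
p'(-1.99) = -8.98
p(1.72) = -5.64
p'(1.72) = -1.56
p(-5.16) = 52.43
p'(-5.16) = -15.32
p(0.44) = -2.01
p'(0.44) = -4.12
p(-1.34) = 8.50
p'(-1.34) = -7.68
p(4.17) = -3.46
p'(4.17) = 3.34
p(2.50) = -6.25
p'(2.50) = 0.00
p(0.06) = -0.30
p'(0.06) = -4.88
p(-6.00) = 66.00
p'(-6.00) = -17.00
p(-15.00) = 300.00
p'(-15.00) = -35.00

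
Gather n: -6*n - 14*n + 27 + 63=90 - 20*n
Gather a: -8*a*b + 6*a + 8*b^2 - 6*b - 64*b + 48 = a*(6 - 8*b) + 8*b^2 - 70*b + 48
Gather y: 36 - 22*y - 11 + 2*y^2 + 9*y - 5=2*y^2 - 13*y + 20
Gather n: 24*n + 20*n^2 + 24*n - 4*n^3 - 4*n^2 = -4*n^3 + 16*n^2 + 48*n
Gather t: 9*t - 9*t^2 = -9*t^2 + 9*t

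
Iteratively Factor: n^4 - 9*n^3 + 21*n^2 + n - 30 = (n + 1)*(n^3 - 10*n^2 + 31*n - 30) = (n - 2)*(n + 1)*(n^2 - 8*n + 15) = (n - 3)*(n - 2)*(n + 1)*(n - 5)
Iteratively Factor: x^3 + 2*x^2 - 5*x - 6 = (x + 1)*(x^2 + x - 6) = (x - 2)*(x + 1)*(x + 3)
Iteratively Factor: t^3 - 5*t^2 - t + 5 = (t - 5)*(t^2 - 1) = (t - 5)*(t - 1)*(t + 1)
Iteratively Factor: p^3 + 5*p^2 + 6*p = (p)*(p^2 + 5*p + 6) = p*(p + 2)*(p + 3)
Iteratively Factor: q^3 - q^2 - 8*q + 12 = (q + 3)*(q^2 - 4*q + 4) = (q - 2)*(q + 3)*(q - 2)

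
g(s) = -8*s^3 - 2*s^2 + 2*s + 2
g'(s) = -24*s^2 - 4*s + 2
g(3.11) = -251.77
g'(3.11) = -242.57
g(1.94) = -60.06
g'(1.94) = -96.09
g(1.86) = -52.68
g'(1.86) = -88.47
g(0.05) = 2.09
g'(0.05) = 1.74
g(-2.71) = 141.11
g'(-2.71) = -163.42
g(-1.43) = 18.44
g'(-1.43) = -41.36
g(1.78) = -45.89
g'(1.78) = -81.16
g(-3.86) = 424.58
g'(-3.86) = -340.15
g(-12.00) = 13514.00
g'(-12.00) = -3406.00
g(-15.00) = 26522.00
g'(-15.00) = -5338.00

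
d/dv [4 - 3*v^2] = -6*v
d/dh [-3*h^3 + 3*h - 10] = 3 - 9*h^2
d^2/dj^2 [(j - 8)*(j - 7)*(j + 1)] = 6*j - 28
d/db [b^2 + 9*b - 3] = 2*b + 9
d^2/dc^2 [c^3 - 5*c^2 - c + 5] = 6*c - 10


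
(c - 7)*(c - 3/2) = c^2 - 17*c/2 + 21/2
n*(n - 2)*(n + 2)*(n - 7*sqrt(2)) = n^4 - 7*sqrt(2)*n^3 - 4*n^2 + 28*sqrt(2)*n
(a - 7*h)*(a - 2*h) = a^2 - 9*a*h + 14*h^2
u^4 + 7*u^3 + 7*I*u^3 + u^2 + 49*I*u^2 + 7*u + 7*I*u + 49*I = (u + 7)*(u - I)*(u + I)*(u + 7*I)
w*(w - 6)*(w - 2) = w^3 - 8*w^2 + 12*w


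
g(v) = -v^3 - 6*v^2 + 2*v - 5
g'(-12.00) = -286.00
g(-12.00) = 835.00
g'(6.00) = -178.00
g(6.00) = -425.00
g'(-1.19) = 12.03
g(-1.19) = -14.19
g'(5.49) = -154.30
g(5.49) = -340.33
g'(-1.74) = 13.80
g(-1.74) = -21.38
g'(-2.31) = 13.71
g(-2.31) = -29.31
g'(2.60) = -49.48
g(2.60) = -57.94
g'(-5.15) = -15.77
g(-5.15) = -37.84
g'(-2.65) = 12.73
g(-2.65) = -33.83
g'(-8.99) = -132.58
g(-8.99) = 218.67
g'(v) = -3*v^2 - 12*v + 2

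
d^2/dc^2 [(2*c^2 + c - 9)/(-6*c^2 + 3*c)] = 2*(-8*c^3 + 108*c^2 - 54*c + 9)/(3*c^3*(8*c^3 - 12*c^2 + 6*c - 1))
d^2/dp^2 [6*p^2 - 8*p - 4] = 12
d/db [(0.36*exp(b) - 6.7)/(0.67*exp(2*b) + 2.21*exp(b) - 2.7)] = (-0.2412*exp(2*b) + 8.978*exp(b) + 13.835)*exp(b)/(0.4489*exp(4*b) + 2.9614*exp(3*b) + 1.2661*exp(2*b) - 11.934*exp(b) + 7.29)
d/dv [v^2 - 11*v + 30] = 2*v - 11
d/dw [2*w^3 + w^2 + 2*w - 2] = 6*w^2 + 2*w + 2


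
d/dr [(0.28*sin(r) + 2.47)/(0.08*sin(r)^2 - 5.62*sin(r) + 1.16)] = (-0.0224*sin(r)^2 - 0.3952*sin(r) + 14.2062)*cos(r)/(0.0064*sin(r)^4 - 0.8992*sin(r)^3 + 31.77*sin(r)^2 - 13.0384*sin(r) + 1.3456)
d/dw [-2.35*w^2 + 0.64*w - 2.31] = 0.64 - 4.7*w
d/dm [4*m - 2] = 4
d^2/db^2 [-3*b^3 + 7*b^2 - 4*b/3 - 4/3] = 14 - 18*b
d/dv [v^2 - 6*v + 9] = 2*v - 6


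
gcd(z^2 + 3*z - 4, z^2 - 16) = z + 4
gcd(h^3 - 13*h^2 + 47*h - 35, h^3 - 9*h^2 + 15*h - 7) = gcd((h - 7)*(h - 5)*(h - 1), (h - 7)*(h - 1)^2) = h^2 - 8*h + 7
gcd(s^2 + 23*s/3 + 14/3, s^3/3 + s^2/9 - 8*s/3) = 1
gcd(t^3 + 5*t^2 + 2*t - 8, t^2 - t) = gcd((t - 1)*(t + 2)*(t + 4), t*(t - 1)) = t - 1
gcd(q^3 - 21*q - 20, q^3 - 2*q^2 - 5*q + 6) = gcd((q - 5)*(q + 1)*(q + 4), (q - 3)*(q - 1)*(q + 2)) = 1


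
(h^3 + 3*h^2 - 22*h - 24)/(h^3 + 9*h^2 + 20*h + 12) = (h - 4)/(h + 2)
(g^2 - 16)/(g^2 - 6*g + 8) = (g + 4)/(g - 2)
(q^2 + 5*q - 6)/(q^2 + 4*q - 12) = (q - 1)/(q - 2)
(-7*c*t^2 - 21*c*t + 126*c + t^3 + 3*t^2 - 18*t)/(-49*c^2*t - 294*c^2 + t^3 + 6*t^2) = (t - 3)/(7*c + t)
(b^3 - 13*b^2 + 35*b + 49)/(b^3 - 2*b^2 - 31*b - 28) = (b - 7)/(b + 4)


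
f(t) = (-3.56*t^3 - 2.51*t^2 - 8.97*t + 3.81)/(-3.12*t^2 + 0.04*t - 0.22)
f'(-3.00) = 0.75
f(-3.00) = -3.67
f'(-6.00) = 1.05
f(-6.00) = -6.53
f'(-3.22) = 0.80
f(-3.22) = -3.84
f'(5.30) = 1.06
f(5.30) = 7.35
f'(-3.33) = 0.83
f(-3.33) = -3.93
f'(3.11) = 0.94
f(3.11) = 5.13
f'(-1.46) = -0.79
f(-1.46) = -3.27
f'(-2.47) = 0.54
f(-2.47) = -3.32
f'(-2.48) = 0.54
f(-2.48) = -3.33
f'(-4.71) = 0.99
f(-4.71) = -5.20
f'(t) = (6.24*t - 0.04)*(-3.56*t^3 - 2.51*t^2 - 8.97*t + 3.81)/(-3.12*t^2 + 0.04*t - 0.22)^2 + (-10.68*t^2 - 5.02*t - 8.97)/(-3.12*t^2 + 0.04*t - 0.22)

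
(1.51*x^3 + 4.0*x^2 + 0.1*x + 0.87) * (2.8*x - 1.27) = 4.228*x^4 + 9.2823*x^3 - 4.8*x^2 + 2.309*x - 1.1049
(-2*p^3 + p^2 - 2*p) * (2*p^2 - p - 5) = -4*p^5 + 4*p^4 + 5*p^3 - 3*p^2 + 10*p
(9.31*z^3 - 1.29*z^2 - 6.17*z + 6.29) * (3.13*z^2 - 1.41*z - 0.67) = 29.1403*z^5 - 17.1648*z^4 - 23.7309*z^3 + 29.2517*z^2 - 4.735*z - 4.2143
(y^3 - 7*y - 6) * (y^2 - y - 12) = y^5 - y^4 - 19*y^3 + y^2 + 90*y + 72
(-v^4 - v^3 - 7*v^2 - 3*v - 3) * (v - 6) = -v^5 + 5*v^4 - v^3 + 39*v^2 + 15*v + 18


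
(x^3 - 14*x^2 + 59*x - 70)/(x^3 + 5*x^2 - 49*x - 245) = (x^2 - 7*x + 10)/(x^2 + 12*x + 35)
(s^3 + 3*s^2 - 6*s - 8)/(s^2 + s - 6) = (s^2 + 5*s + 4)/(s + 3)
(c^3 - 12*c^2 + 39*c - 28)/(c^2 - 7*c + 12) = (c^2 - 8*c + 7)/(c - 3)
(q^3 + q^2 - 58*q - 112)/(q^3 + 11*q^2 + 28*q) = (q^2 - 6*q - 16)/(q*(q + 4))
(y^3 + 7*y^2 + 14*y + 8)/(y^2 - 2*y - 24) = (y^2 + 3*y + 2)/(y - 6)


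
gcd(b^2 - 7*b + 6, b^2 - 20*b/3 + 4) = b - 6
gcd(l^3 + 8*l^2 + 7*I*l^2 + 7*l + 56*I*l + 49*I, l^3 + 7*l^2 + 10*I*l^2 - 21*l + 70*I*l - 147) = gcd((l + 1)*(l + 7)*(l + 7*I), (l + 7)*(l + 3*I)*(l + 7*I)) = l^2 + l*(7 + 7*I) + 49*I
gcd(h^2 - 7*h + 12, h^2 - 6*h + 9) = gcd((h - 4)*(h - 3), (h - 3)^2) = h - 3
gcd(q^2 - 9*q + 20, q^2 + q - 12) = 1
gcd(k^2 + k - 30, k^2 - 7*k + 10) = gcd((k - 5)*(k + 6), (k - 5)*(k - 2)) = k - 5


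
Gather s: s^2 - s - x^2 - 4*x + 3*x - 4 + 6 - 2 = s^2 - s - x^2 - x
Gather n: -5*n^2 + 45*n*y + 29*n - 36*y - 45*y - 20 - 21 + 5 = -5*n^2 + n*(45*y + 29) - 81*y - 36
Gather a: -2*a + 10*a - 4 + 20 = 8*a + 16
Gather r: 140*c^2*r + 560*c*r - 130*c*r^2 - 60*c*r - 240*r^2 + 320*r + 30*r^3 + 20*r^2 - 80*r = 30*r^3 + r^2*(-130*c - 220) + r*(140*c^2 + 500*c + 240)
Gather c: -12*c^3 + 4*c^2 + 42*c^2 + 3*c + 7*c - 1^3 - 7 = -12*c^3 + 46*c^2 + 10*c - 8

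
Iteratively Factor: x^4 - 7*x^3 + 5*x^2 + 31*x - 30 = (x - 3)*(x^3 - 4*x^2 - 7*x + 10) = (x - 3)*(x - 1)*(x^2 - 3*x - 10) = (x - 5)*(x - 3)*(x - 1)*(x + 2)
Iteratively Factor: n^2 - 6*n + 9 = (n - 3)*(n - 3)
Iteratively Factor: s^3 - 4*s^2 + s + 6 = (s + 1)*(s^2 - 5*s + 6) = (s - 2)*(s + 1)*(s - 3)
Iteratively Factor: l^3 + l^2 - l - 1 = (l - 1)*(l^2 + 2*l + 1) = (l - 1)*(l + 1)*(l + 1)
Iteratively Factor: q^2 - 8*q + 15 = (q - 3)*(q - 5)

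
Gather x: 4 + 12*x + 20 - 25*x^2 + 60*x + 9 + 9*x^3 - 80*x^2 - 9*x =9*x^3 - 105*x^2 + 63*x + 33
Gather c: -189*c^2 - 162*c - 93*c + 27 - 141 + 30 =-189*c^2 - 255*c - 84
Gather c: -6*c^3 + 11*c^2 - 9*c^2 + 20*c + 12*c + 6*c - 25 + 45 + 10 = -6*c^3 + 2*c^2 + 38*c + 30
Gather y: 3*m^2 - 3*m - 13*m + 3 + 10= 3*m^2 - 16*m + 13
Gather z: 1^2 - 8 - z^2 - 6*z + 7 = -z^2 - 6*z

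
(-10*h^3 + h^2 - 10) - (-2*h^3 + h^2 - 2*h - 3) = -8*h^3 + 2*h - 7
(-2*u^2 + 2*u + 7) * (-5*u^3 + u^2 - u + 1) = 10*u^5 - 12*u^4 - 31*u^3 + 3*u^2 - 5*u + 7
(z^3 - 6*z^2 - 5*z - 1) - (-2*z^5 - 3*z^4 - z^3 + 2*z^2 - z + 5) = 2*z^5 + 3*z^4 + 2*z^3 - 8*z^2 - 4*z - 6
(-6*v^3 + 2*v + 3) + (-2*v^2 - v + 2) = -6*v^3 - 2*v^2 + v + 5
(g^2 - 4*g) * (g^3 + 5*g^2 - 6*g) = g^5 + g^4 - 26*g^3 + 24*g^2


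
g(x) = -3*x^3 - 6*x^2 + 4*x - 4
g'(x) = -9*x^2 - 12*x + 4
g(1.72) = -30.14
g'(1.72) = -43.27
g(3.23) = -154.77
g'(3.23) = -128.66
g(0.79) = -6.06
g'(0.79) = -11.10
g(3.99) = -274.12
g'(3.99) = -187.16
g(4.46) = -371.66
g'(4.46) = -228.54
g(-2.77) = 2.64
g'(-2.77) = -31.82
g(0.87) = -7.04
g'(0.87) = -13.25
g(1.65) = -27.21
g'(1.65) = -40.30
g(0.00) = -4.00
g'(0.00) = 4.00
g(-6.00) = 404.00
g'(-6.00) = -248.00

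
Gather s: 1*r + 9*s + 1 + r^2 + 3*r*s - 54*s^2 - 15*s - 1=r^2 + r - 54*s^2 + s*(3*r - 6)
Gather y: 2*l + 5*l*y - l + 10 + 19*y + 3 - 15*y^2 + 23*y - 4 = l - 15*y^2 + y*(5*l + 42) + 9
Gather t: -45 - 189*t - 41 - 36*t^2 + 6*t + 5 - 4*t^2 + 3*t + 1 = -40*t^2 - 180*t - 80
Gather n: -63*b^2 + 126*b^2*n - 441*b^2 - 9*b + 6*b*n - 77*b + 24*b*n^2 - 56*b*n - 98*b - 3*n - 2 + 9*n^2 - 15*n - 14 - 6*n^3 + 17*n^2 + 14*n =-504*b^2 - 184*b - 6*n^3 + n^2*(24*b + 26) + n*(126*b^2 - 50*b - 4) - 16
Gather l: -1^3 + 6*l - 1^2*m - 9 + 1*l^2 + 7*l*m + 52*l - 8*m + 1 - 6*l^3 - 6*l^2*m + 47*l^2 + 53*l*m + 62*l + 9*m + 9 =-6*l^3 + l^2*(48 - 6*m) + l*(60*m + 120)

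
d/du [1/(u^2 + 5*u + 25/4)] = 16*(-2*u - 5)/(4*u^2 + 20*u + 25)^2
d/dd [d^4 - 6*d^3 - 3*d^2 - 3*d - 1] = 4*d^3 - 18*d^2 - 6*d - 3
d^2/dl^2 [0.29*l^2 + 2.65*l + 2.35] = 0.580000000000000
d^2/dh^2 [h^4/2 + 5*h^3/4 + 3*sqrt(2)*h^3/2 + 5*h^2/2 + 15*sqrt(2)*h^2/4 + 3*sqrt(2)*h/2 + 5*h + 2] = 6*h^2 + 15*h/2 + 9*sqrt(2)*h + 5 + 15*sqrt(2)/2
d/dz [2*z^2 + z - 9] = 4*z + 1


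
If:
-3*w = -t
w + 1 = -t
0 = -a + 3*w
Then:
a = -3/4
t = -3/4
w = -1/4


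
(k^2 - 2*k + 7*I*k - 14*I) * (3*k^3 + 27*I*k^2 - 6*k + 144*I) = 3*k^5 - 6*k^4 + 48*I*k^4 - 195*k^3 - 96*I*k^3 + 390*k^2 + 102*I*k^2 - 1008*k - 204*I*k + 2016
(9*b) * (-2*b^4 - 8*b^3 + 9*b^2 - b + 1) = -18*b^5 - 72*b^4 + 81*b^3 - 9*b^2 + 9*b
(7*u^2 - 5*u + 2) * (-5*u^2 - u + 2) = -35*u^4 + 18*u^3 + 9*u^2 - 12*u + 4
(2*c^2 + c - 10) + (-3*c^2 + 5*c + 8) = -c^2 + 6*c - 2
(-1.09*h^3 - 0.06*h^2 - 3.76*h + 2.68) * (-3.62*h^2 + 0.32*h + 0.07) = 3.9458*h^5 - 0.1316*h^4 + 13.5157*h^3 - 10.909*h^2 + 0.5944*h + 0.1876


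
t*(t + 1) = t^2 + t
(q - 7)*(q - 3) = q^2 - 10*q + 21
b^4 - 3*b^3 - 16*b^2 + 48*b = b*(b - 4)*(b - 3)*(b + 4)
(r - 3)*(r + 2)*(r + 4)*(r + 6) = r^4 + 9*r^3 + 8*r^2 - 84*r - 144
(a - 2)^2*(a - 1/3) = a^3 - 13*a^2/3 + 16*a/3 - 4/3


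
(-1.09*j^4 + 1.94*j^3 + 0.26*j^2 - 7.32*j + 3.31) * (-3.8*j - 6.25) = 4.142*j^5 - 0.559499999999999*j^4 - 13.113*j^3 + 26.191*j^2 + 33.172*j - 20.6875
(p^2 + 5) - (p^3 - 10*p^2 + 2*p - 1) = -p^3 + 11*p^2 - 2*p + 6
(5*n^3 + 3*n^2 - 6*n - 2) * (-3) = -15*n^3 - 9*n^2 + 18*n + 6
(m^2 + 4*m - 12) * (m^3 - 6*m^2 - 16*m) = m^5 - 2*m^4 - 52*m^3 + 8*m^2 + 192*m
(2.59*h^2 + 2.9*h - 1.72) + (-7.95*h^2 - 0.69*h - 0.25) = -5.36*h^2 + 2.21*h - 1.97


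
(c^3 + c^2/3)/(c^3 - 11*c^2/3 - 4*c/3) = c/(c - 4)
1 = 1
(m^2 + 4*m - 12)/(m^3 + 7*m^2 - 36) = 1/(m + 3)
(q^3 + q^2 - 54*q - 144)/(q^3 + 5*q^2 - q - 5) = (q^3 + q^2 - 54*q - 144)/(q^3 + 5*q^2 - q - 5)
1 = 1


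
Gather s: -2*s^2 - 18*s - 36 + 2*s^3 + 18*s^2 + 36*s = 2*s^3 + 16*s^2 + 18*s - 36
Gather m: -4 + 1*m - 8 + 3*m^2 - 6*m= 3*m^2 - 5*m - 12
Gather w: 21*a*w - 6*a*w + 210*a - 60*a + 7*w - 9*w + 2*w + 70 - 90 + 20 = 15*a*w + 150*a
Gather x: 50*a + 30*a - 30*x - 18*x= 80*a - 48*x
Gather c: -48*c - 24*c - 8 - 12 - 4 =-72*c - 24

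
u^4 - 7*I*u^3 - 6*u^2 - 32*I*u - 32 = (u - 4*I)^2*(u - I)*(u + 2*I)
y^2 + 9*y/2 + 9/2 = (y + 3/2)*(y + 3)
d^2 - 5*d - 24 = (d - 8)*(d + 3)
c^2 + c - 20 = (c - 4)*(c + 5)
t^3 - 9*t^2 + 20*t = t*(t - 5)*(t - 4)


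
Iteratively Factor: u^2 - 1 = (u - 1)*(u + 1)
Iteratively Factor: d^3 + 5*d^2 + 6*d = (d)*(d^2 + 5*d + 6) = d*(d + 3)*(d + 2)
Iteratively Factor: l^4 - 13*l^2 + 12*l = (l - 3)*(l^3 + 3*l^2 - 4*l) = l*(l - 3)*(l^2 + 3*l - 4) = l*(l - 3)*(l + 4)*(l - 1)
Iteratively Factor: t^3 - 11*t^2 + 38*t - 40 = (t - 4)*(t^2 - 7*t + 10) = (t - 5)*(t - 4)*(t - 2)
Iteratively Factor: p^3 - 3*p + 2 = (p + 2)*(p^2 - 2*p + 1) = (p - 1)*(p + 2)*(p - 1)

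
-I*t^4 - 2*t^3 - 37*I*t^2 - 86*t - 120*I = (t - 5*I)*(t - 4*I)*(t + 6*I)*(-I*t + 1)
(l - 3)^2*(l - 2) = l^3 - 8*l^2 + 21*l - 18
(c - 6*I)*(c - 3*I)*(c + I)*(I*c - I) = I*c^4 + 8*c^3 - I*c^3 - 8*c^2 - 9*I*c^2 + 18*c + 9*I*c - 18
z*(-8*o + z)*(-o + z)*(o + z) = 8*o^3*z - o^2*z^2 - 8*o*z^3 + z^4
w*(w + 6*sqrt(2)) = w^2 + 6*sqrt(2)*w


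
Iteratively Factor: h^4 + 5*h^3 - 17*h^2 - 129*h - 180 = (h + 3)*(h^3 + 2*h^2 - 23*h - 60) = (h - 5)*(h + 3)*(h^2 + 7*h + 12) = (h - 5)*(h + 3)*(h + 4)*(h + 3)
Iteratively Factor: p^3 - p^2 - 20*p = (p - 5)*(p^2 + 4*p) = p*(p - 5)*(p + 4)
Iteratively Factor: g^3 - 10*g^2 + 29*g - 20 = (g - 1)*(g^2 - 9*g + 20) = (g - 4)*(g - 1)*(g - 5)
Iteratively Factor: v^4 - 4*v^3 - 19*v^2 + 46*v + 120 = (v - 5)*(v^3 + v^2 - 14*v - 24) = (v - 5)*(v + 3)*(v^2 - 2*v - 8) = (v - 5)*(v + 2)*(v + 3)*(v - 4)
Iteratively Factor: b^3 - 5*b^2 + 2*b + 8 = (b + 1)*(b^2 - 6*b + 8) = (b - 4)*(b + 1)*(b - 2)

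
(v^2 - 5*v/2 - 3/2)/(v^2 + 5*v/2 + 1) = (v - 3)/(v + 2)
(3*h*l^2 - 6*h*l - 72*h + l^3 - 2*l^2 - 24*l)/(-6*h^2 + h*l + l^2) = (-l^2 + 2*l + 24)/(2*h - l)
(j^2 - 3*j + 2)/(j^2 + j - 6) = (j - 1)/(j + 3)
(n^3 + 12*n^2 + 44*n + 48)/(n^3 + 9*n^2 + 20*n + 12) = (n + 4)/(n + 1)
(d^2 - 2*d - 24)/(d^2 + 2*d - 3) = (d^2 - 2*d - 24)/(d^2 + 2*d - 3)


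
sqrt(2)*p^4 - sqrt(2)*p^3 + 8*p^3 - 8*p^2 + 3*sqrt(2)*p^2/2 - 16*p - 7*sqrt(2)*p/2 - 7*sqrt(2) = (p - 2)*(p + sqrt(2)/2)*(p + 7*sqrt(2)/2)*(sqrt(2)*p + sqrt(2))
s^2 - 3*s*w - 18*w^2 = (s - 6*w)*(s + 3*w)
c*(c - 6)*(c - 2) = c^3 - 8*c^2 + 12*c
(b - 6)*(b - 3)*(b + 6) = b^3 - 3*b^2 - 36*b + 108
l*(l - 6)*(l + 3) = l^3 - 3*l^2 - 18*l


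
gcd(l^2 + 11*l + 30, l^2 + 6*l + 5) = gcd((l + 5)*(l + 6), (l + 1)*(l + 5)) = l + 5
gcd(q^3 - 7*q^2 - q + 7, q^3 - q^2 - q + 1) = q^2 - 1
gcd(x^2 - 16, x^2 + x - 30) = 1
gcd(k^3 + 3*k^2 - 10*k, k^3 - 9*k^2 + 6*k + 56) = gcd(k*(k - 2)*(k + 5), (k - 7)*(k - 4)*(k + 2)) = 1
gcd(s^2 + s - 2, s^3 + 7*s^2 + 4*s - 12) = s^2 + s - 2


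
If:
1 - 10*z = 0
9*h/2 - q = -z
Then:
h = 2*q/9 - 1/45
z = 1/10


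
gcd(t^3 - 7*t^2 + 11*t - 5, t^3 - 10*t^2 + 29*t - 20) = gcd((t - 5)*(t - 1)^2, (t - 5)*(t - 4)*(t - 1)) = t^2 - 6*t + 5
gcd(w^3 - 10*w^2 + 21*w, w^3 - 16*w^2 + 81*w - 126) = w^2 - 10*w + 21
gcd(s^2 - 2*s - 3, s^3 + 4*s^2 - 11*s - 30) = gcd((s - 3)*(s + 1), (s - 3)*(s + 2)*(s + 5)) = s - 3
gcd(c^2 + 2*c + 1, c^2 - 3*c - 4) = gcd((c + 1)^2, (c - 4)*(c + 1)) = c + 1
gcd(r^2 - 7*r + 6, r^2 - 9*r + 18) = r - 6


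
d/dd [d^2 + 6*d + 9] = 2*d + 6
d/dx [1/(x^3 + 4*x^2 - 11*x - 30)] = (-3*x^2 - 8*x + 11)/(x^3 + 4*x^2 - 11*x - 30)^2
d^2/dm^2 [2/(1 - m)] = -4/(m - 1)^3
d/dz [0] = 0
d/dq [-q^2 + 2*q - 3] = 2 - 2*q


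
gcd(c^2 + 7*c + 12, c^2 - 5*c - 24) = c + 3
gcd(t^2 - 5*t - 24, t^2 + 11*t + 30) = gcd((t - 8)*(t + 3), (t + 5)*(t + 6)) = 1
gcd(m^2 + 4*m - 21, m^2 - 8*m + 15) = m - 3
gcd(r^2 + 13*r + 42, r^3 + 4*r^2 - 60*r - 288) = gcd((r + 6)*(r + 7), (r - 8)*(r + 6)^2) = r + 6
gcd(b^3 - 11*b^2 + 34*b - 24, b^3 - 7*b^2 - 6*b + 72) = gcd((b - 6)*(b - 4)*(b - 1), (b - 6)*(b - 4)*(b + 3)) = b^2 - 10*b + 24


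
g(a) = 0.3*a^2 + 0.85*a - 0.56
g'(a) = 0.6*a + 0.85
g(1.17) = 0.85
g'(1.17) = 1.55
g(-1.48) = -1.16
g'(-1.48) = -0.04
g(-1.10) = -1.13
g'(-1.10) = 0.19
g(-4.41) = 1.53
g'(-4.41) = -1.80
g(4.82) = 10.51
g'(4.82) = 3.74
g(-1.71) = -1.14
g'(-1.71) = -0.18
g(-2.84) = -0.55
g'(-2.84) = -0.85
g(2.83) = 4.25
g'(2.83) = 2.55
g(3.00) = 4.69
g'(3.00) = 2.65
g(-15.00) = 54.19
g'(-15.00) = -8.15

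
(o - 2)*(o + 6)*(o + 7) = o^3 + 11*o^2 + 16*o - 84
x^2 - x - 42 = (x - 7)*(x + 6)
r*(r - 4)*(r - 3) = r^3 - 7*r^2 + 12*r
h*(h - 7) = h^2 - 7*h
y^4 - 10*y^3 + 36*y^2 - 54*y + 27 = (y - 3)^3*(y - 1)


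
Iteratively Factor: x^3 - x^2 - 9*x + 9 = (x - 1)*(x^2 - 9) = (x - 1)*(x + 3)*(x - 3)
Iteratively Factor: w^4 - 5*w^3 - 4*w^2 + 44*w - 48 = (w - 2)*(w^3 - 3*w^2 - 10*w + 24) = (w - 2)^2*(w^2 - w - 12) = (w - 4)*(w - 2)^2*(w + 3)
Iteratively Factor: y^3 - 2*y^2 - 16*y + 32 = (y - 4)*(y^2 + 2*y - 8) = (y - 4)*(y + 4)*(y - 2)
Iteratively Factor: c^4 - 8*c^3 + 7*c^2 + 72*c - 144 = (c - 4)*(c^3 - 4*c^2 - 9*c + 36) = (c - 4)^2*(c^2 - 9) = (c - 4)^2*(c + 3)*(c - 3)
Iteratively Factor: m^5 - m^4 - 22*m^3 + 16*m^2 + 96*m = (m - 4)*(m^4 + 3*m^3 - 10*m^2 - 24*m) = (m - 4)*(m + 4)*(m^3 - m^2 - 6*m) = m*(m - 4)*(m + 4)*(m^2 - m - 6) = m*(m - 4)*(m + 2)*(m + 4)*(m - 3)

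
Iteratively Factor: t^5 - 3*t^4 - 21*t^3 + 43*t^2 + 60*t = (t - 3)*(t^4 - 21*t^2 - 20*t) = t*(t - 3)*(t^3 - 21*t - 20) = t*(t - 5)*(t - 3)*(t^2 + 5*t + 4) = t*(t - 5)*(t - 3)*(t + 4)*(t + 1)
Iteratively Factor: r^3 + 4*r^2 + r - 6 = (r - 1)*(r^2 + 5*r + 6) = (r - 1)*(r + 2)*(r + 3)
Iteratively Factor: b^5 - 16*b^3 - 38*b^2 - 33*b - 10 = (b + 2)*(b^4 - 2*b^3 - 12*b^2 - 14*b - 5) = (b + 1)*(b + 2)*(b^3 - 3*b^2 - 9*b - 5) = (b - 5)*(b + 1)*(b + 2)*(b^2 + 2*b + 1) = (b - 5)*(b + 1)^2*(b + 2)*(b + 1)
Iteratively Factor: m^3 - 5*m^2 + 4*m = (m)*(m^2 - 5*m + 4) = m*(m - 1)*(m - 4)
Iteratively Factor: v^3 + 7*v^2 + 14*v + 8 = (v + 2)*(v^2 + 5*v + 4) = (v + 2)*(v + 4)*(v + 1)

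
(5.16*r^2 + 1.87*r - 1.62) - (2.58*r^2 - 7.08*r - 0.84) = 2.58*r^2 + 8.95*r - 0.78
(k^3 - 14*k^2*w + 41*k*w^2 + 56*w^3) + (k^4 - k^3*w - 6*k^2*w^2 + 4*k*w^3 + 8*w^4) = k^4 - k^3*w + k^3 - 6*k^2*w^2 - 14*k^2*w + 4*k*w^3 + 41*k*w^2 + 8*w^4 + 56*w^3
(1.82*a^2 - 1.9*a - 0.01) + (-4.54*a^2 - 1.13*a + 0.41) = -2.72*a^2 - 3.03*a + 0.4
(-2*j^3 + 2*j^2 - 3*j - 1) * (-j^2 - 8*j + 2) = 2*j^5 + 14*j^4 - 17*j^3 + 29*j^2 + 2*j - 2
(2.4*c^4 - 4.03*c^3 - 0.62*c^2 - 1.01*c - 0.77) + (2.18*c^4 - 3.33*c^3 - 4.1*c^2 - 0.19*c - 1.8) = 4.58*c^4 - 7.36*c^3 - 4.72*c^2 - 1.2*c - 2.57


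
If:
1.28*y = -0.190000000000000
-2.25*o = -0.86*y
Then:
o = -0.06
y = -0.15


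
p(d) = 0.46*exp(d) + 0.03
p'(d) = 0.46*exp(d)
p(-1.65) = 0.12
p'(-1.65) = 0.09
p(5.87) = 162.98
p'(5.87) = 162.95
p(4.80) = 55.92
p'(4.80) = 55.89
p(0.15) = 0.56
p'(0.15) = 0.53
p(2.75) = 7.23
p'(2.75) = 7.20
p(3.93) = 23.45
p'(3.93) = 23.42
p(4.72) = 51.63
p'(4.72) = 51.60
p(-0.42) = 0.33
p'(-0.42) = 0.30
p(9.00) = 3727.45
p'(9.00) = 3727.42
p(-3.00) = 0.05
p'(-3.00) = 0.02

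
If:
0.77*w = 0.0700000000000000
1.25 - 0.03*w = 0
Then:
No Solution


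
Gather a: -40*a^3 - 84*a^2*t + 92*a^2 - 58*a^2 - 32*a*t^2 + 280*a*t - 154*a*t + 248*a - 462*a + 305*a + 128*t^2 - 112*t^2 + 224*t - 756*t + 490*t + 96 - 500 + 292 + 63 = -40*a^3 + a^2*(34 - 84*t) + a*(-32*t^2 + 126*t + 91) + 16*t^2 - 42*t - 49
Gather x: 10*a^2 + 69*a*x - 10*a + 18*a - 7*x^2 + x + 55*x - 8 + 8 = 10*a^2 + 8*a - 7*x^2 + x*(69*a + 56)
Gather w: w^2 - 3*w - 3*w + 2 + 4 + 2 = w^2 - 6*w + 8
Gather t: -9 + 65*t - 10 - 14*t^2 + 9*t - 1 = -14*t^2 + 74*t - 20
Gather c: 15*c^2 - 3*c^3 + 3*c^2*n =-3*c^3 + c^2*(3*n + 15)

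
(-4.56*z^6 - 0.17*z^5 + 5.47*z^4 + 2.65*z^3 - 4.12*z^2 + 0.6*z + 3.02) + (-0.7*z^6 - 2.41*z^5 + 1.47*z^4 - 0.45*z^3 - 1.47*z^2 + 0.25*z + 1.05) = -5.26*z^6 - 2.58*z^5 + 6.94*z^4 + 2.2*z^3 - 5.59*z^2 + 0.85*z + 4.07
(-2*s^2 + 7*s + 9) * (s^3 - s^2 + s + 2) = -2*s^5 + 9*s^4 - 6*s^2 + 23*s + 18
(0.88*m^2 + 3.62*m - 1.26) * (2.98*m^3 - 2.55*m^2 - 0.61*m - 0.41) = 2.6224*m^5 + 8.5436*m^4 - 13.5226*m^3 + 0.643999999999999*m^2 - 0.7156*m + 0.5166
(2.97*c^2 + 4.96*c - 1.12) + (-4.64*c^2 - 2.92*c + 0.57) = -1.67*c^2 + 2.04*c - 0.55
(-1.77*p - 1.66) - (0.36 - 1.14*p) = -0.63*p - 2.02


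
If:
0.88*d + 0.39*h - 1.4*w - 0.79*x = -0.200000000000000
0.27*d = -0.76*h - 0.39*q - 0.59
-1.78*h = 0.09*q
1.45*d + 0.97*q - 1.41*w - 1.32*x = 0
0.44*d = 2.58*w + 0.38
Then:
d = -3.41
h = -0.05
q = 0.94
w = -0.73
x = -2.28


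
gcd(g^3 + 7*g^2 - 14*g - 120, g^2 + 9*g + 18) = g + 6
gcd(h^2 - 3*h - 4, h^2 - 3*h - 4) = h^2 - 3*h - 4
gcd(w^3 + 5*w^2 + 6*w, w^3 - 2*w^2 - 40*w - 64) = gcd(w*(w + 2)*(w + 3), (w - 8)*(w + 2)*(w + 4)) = w + 2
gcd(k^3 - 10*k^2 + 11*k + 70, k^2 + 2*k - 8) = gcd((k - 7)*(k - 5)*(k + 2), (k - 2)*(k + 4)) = 1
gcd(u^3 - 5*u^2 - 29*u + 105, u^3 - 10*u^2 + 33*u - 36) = u - 3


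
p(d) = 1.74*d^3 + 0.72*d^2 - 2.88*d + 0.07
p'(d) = 5.22*d^2 + 1.44*d - 2.88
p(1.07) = -0.06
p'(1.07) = 4.64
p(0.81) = -0.87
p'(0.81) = 1.71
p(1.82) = 7.70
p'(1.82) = 17.03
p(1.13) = 0.25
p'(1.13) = 5.41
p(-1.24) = 1.43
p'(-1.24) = 3.36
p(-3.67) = -65.67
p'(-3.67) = 62.14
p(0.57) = -1.02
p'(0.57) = -0.36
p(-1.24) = 1.43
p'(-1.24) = 3.36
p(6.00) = 384.55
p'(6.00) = 193.68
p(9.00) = 1300.93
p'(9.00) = 432.90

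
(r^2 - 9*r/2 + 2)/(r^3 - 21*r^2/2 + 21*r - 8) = (r - 4)/(r^2 - 10*r + 16)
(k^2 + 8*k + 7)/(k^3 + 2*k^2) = (k^2 + 8*k + 7)/(k^2*(k + 2))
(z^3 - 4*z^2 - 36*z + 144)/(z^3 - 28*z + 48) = (z - 6)/(z - 2)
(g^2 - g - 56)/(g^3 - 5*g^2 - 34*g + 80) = (g + 7)/(g^2 + 3*g - 10)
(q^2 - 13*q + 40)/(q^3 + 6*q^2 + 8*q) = (q^2 - 13*q + 40)/(q*(q^2 + 6*q + 8))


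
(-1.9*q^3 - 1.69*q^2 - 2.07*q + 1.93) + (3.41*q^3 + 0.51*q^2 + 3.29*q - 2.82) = 1.51*q^3 - 1.18*q^2 + 1.22*q - 0.89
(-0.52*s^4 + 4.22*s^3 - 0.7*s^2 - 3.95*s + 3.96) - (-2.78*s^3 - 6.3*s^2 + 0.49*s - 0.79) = -0.52*s^4 + 7.0*s^3 + 5.6*s^2 - 4.44*s + 4.75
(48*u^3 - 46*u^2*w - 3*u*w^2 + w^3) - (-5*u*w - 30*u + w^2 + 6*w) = 48*u^3 - 46*u^2*w - 3*u*w^2 + 5*u*w + 30*u + w^3 - w^2 - 6*w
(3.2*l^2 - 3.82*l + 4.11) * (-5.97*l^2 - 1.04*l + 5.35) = -19.104*l^4 + 19.4774*l^3 - 3.4439*l^2 - 24.7114*l + 21.9885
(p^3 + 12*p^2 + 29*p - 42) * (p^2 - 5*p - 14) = p^5 + 7*p^4 - 45*p^3 - 355*p^2 - 196*p + 588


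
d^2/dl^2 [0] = 0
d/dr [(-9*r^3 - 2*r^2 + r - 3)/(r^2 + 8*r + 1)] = (-9*r^4 - 144*r^3 - 44*r^2 + 2*r + 25)/(r^4 + 16*r^3 + 66*r^2 + 16*r + 1)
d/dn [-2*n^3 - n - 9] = -6*n^2 - 1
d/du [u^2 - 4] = 2*u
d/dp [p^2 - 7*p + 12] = 2*p - 7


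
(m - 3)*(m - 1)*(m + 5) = m^3 + m^2 - 17*m + 15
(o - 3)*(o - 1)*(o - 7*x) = o^3 - 7*o^2*x - 4*o^2 + 28*o*x + 3*o - 21*x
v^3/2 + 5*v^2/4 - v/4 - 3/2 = (v/2 + 1)*(v - 1)*(v + 3/2)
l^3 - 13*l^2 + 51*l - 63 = (l - 7)*(l - 3)^2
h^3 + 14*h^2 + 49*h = h*(h + 7)^2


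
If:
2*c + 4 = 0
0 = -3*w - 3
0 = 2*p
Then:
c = -2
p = 0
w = -1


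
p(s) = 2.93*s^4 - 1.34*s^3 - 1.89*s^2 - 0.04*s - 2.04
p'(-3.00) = -341.32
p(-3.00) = 254.58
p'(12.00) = 19627.88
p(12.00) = 58166.28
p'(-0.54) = -1.02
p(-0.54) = -2.11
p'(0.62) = -1.14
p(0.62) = -2.68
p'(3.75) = 547.30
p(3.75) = 479.99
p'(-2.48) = -194.16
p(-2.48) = 117.71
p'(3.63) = 493.86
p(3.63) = 417.55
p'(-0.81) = -5.84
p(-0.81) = -1.27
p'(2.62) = 173.24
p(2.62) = 98.84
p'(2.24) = 103.05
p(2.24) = 47.09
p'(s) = 11.72*s^3 - 4.02*s^2 - 3.78*s - 0.04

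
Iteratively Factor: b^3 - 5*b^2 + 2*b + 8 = (b - 4)*(b^2 - b - 2) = (b - 4)*(b + 1)*(b - 2)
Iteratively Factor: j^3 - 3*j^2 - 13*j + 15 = (j + 3)*(j^2 - 6*j + 5) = (j - 1)*(j + 3)*(j - 5)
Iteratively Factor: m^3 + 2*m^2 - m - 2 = (m + 1)*(m^2 + m - 2) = (m + 1)*(m + 2)*(m - 1)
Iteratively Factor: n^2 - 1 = (n + 1)*(n - 1)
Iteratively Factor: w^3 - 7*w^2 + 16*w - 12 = (w - 2)*(w^2 - 5*w + 6) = (w - 3)*(w - 2)*(w - 2)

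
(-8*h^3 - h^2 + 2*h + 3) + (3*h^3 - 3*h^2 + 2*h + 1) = -5*h^3 - 4*h^2 + 4*h + 4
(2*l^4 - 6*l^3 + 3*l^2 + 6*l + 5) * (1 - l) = -2*l^5 + 8*l^4 - 9*l^3 - 3*l^2 + l + 5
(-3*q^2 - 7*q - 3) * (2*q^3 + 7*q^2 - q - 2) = -6*q^5 - 35*q^4 - 52*q^3 - 8*q^2 + 17*q + 6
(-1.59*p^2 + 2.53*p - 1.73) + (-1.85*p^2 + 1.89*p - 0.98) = -3.44*p^2 + 4.42*p - 2.71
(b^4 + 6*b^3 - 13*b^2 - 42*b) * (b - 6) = b^5 - 49*b^3 + 36*b^2 + 252*b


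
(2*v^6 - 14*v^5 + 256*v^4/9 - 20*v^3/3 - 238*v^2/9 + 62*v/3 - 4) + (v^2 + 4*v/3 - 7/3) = 2*v^6 - 14*v^5 + 256*v^4/9 - 20*v^3/3 - 229*v^2/9 + 22*v - 19/3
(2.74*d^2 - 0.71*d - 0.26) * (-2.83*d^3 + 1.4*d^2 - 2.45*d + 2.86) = -7.7542*d^5 + 5.8453*d^4 - 6.9712*d^3 + 9.2119*d^2 - 1.3936*d - 0.7436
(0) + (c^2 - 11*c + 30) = c^2 - 11*c + 30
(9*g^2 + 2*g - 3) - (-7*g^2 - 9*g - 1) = 16*g^2 + 11*g - 2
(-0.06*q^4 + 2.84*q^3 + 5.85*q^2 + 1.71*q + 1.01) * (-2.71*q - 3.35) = 0.1626*q^5 - 7.4954*q^4 - 25.3675*q^3 - 24.2316*q^2 - 8.4656*q - 3.3835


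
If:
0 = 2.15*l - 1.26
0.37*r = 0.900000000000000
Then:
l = 0.59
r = 2.43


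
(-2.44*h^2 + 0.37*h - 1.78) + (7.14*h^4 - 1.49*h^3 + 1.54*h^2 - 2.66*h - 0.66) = 7.14*h^4 - 1.49*h^3 - 0.9*h^2 - 2.29*h - 2.44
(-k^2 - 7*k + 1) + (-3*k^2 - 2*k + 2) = -4*k^2 - 9*k + 3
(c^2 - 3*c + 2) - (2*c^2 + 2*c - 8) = -c^2 - 5*c + 10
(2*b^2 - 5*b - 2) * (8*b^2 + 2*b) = 16*b^4 - 36*b^3 - 26*b^2 - 4*b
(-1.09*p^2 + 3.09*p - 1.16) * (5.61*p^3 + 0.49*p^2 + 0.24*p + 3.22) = -6.1149*p^5 + 16.8008*p^4 - 5.2551*p^3 - 3.3366*p^2 + 9.6714*p - 3.7352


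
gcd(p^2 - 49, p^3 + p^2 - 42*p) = p + 7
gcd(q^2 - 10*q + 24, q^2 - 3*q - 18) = q - 6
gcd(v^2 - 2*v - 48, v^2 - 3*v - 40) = v - 8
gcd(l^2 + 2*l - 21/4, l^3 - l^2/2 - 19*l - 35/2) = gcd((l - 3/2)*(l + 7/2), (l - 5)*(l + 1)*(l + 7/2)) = l + 7/2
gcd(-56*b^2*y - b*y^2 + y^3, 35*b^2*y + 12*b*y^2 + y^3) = 7*b*y + y^2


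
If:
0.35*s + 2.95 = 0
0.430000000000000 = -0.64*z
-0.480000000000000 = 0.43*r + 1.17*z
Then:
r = 0.71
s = -8.43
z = -0.67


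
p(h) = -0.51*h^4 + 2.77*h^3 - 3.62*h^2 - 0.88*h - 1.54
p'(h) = -2.04*h^3 + 8.31*h^2 - 7.24*h - 0.88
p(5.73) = -154.09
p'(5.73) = -153.31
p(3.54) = -7.23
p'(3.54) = -12.87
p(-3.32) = -201.85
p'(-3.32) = 189.41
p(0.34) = -2.16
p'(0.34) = -2.46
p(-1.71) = -28.83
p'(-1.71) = 46.00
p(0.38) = -2.26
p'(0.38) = -2.54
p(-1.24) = -12.50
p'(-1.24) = 24.76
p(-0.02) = -1.52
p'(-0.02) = -0.73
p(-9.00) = -5652.28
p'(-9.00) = 2224.55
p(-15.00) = -35970.34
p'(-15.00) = 8862.47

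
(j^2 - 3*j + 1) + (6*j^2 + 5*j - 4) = 7*j^2 + 2*j - 3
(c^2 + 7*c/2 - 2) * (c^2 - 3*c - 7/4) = c^4 + c^3/2 - 57*c^2/4 - c/8 + 7/2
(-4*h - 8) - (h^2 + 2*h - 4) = -h^2 - 6*h - 4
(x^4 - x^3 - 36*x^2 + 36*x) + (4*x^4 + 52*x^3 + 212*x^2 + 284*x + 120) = 5*x^4 + 51*x^3 + 176*x^2 + 320*x + 120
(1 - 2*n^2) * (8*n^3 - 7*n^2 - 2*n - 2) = -16*n^5 + 14*n^4 + 12*n^3 - 3*n^2 - 2*n - 2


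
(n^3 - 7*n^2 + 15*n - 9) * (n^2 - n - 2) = n^5 - 8*n^4 + 20*n^3 - 10*n^2 - 21*n + 18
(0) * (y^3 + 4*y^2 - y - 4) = 0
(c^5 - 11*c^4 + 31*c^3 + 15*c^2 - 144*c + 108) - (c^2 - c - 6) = c^5 - 11*c^4 + 31*c^3 + 14*c^2 - 143*c + 114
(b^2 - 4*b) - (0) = b^2 - 4*b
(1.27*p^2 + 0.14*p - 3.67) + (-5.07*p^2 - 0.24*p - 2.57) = -3.8*p^2 - 0.1*p - 6.24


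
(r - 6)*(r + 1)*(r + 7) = r^3 + 2*r^2 - 41*r - 42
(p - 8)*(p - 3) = p^2 - 11*p + 24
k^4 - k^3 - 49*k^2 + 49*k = k*(k - 7)*(k - 1)*(k + 7)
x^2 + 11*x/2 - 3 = (x - 1/2)*(x + 6)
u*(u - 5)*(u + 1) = u^3 - 4*u^2 - 5*u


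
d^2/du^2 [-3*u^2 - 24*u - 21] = -6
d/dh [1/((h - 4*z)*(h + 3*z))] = (-2*h + z)/(h^4 - 2*h^3*z - 23*h^2*z^2 + 24*h*z^3 + 144*z^4)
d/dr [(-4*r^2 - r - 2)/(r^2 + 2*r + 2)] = (-7*r^2 - 12*r + 2)/(r^4 + 4*r^3 + 8*r^2 + 8*r + 4)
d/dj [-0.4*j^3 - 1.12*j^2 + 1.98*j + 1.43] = -1.2*j^2 - 2.24*j + 1.98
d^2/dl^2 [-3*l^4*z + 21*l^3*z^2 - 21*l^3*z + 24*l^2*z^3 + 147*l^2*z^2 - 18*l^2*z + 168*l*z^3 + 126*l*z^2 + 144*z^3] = 6*z*(-6*l^2 + 21*l*z - 21*l + 8*z^2 + 49*z - 6)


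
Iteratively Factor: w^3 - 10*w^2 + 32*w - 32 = (w - 2)*(w^2 - 8*w + 16) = (w - 4)*(w - 2)*(w - 4)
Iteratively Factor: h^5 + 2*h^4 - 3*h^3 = (h + 3)*(h^4 - h^3) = h*(h + 3)*(h^3 - h^2) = h^2*(h + 3)*(h^2 - h) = h^2*(h - 1)*(h + 3)*(h)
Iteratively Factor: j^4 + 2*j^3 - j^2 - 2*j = (j)*(j^3 + 2*j^2 - j - 2) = j*(j + 1)*(j^2 + j - 2) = j*(j + 1)*(j + 2)*(j - 1)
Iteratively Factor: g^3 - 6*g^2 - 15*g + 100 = (g + 4)*(g^2 - 10*g + 25) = (g - 5)*(g + 4)*(g - 5)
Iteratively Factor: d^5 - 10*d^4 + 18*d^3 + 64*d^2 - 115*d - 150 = (d - 5)*(d^4 - 5*d^3 - 7*d^2 + 29*d + 30) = (d - 5)*(d + 2)*(d^3 - 7*d^2 + 7*d + 15) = (d - 5)^2*(d + 2)*(d^2 - 2*d - 3) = (d - 5)^2*(d + 1)*(d + 2)*(d - 3)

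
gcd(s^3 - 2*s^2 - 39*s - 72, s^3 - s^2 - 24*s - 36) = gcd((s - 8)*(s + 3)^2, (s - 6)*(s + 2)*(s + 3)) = s + 3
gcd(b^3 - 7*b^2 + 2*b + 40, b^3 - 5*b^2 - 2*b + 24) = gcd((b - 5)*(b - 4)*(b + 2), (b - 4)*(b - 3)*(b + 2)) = b^2 - 2*b - 8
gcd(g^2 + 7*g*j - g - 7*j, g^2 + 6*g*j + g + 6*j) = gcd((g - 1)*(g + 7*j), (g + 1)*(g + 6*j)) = 1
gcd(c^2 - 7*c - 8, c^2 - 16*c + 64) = c - 8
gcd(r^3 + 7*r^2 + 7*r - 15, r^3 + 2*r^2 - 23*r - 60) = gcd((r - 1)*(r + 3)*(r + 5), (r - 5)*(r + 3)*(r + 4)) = r + 3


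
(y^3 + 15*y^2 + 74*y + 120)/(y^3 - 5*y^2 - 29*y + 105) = (y^2 + 10*y + 24)/(y^2 - 10*y + 21)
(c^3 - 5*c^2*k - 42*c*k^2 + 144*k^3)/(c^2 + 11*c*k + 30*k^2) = (c^2 - 11*c*k + 24*k^2)/(c + 5*k)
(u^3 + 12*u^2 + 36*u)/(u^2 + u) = (u^2 + 12*u + 36)/(u + 1)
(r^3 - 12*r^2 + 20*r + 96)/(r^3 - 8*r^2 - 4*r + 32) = (r - 6)/(r - 2)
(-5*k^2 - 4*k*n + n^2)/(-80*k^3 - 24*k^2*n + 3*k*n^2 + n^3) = (k + n)/(16*k^2 + 8*k*n + n^2)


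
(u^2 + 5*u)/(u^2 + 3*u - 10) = u/(u - 2)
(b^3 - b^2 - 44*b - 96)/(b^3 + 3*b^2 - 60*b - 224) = (b + 3)/(b + 7)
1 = 1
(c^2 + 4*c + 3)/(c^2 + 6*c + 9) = (c + 1)/(c + 3)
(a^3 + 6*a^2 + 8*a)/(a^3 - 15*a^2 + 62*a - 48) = a*(a^2 + 6*a + 8)/(a^3 - 15*a^2 + 62*a - 48)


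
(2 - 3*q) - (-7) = 9 - 3*q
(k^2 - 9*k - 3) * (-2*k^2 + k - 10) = -2*k^4 + 19*k^3 - 13*k^2 + 87*k + 30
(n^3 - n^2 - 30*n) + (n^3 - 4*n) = 2*n^3 - n^2 - 34*n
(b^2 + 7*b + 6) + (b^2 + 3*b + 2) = 2*b^2 + 10*b + 8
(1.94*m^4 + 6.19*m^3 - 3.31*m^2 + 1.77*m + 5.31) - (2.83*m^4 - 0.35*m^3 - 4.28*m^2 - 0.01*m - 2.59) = -0.89*m^4 + 6.54*m^3 + 0.97*m^2 + 1.78*m + 7.9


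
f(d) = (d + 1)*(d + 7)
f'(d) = 2*d + 8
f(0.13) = 8.06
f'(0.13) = 8.26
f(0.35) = 9.92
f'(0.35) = 8.70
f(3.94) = 54.04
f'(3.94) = 15.88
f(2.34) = 31.20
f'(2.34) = 12.68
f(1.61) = 22.47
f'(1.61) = 11.22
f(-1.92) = -4.67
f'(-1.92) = 4.16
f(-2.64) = -7.15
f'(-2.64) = 2.72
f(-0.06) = 6.52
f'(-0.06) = 7.88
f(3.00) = 40.00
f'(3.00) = 14.00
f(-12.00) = 55.00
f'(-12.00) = -16.00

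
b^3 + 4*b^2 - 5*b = b*(b - 1)*(b + 5)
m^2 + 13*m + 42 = (m + 6)*(m + 7)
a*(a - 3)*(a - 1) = a^3 - 4*a^2 + 3*a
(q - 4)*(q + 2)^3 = q^4 + 2*q^3 - 12*q^2 - 40*q - 32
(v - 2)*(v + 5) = v^2 + 3*v - 10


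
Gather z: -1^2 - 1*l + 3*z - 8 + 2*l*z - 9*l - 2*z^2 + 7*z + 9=-10*l - 2*z^2 + z*(2*l + 10)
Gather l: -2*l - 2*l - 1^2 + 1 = -4*l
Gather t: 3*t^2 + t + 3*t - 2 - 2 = 3*t^2 + 4*t - 4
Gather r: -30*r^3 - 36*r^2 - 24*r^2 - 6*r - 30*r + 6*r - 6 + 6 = -30*r^3 - 60*r^2 - 30*r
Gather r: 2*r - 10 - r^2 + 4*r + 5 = -r^2 + 6*r - 5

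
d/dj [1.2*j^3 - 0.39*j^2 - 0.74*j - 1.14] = 3.6*j^2 - 0.78*j - 0.74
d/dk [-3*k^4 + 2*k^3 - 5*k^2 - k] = -12*k^3 + 6*k^2 - 10*k - 1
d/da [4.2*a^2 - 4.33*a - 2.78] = 8.4*a - 4.33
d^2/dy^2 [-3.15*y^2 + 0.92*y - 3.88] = -6.30000000000000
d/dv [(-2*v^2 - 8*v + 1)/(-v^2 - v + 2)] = 3*(-2*v^2 - 2*v - 5)/(v^4 + 2*v^3 - 3*v^2 - 4*v + 4)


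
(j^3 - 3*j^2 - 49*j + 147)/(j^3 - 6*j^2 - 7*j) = (j^2 + 4*j - 21)/(j*(j + 1))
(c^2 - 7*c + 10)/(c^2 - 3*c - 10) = (c - 2)/(c + 2)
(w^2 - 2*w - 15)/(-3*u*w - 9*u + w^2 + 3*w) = (5 - w)/(3*u - w)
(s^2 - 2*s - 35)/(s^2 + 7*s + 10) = (s - 7)/(s + 2)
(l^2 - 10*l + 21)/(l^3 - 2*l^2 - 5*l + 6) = (l - 7)/(l^2 + l - 2)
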